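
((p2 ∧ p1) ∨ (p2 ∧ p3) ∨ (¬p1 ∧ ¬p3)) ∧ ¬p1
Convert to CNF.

((p2 ∧ p1) ∨ (p2 ∧ p3) ∨ (¬p1 ∧ ¬p3)) ∧ ¬p1
≡ (p2 ∨ p2 ∨ ¬p1) ∧ (p2 ∨ p2 ∨ ¬p3) ∧ (p2 ∨ p3 ∨ ¬p1) ∧ (p2 ∨ p3 ∨ ¬p3) ∧ (p1 ∨ p2 ∨ ¬p1) ∧ (p1 ∨ p2 ∨ ¬p3) ∧ (p1 ∨ p3 ∨ ¬p1) ∧ (p1 ∨ p3 ∨ ¬p3) ∧ ¬p1   [distribute ∨ over ∧]
≡ (p2 ∨ ¬p3) ∧ ¬p1   [simplify]

(p2 ∨ ¬p3) ∧ ¬p1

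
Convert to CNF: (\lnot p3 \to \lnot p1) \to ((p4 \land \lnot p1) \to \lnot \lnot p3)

(\lnot p3 \to \lnot p1) \to ((p4 \land \lnot p1) \to \lnot \lnot p3)
≡ \lnot (\lnot p3 \to \lnot p1) \lor ((p4 \land \lnot p1) \to \lnot \lnot p3)
≡ \lnot (\lnot \lnot p3 \lor \lnot p1) \lor ((p4 \land \lnot p1) \to \lnot \lnot p3)
≡ \lnot (\lnot \lnot p3 \lor \lnot p1) \lor \lnot (p4 \land \lnot p1) \lor \lnot \lnot p3
≡ (\lnot \lnot \lnot p3 \land \lnot \lnot p1) \lor \lnot (p4 \land \lnot p1) \lor \lnot \lnot p3
≡ (\lnot p3 \land \lnot \lnot p1) \lor \lnot (p4 \land \lnot p1) \lor \lnot \lnot p3
≡ (\lnot p3 \land p1) \lor \lnot (p4 \land \lnot p1) \lor \lnot \lnot p3
≡ (\lnot p3 \land p1) \lor \lnot p4 \lor \lnot \lnot p1 \lor \lnot \lnot p3
≡ (\lnot p3 \land p1) \lor \lnot p4 \lor p1 \lor \lnot \lnot p3
≡ (\lnot p3 \land p1) \lor \lnot p4 \lor p1 \lor p3
≡ (\lnot p3 \lor \lnot p4 \lor p1 \lor p3) \land (p1 \lor \lnot p4 \lor p1 \lor p3)
≡ p1 \lor \lnot p4 \lor p3

p1 \lor \lnot p4 \lor p3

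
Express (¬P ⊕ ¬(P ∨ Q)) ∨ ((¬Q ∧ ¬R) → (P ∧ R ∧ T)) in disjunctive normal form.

(¬P ⊕ ¬(P ∨ Q)) ∨ ((¬Q ∧ ¬R) → (P ∧ R ∧ T))
≡ (¬P ∧ ¬¬(P ∨ Q)) ∨ (¬¬P ∧ ¬(P ∨ Q)) ∨ ((¬Q ∧ ¬R) → (P ∧ R ∧ T))   [expand ⊕]
≡ (¬P ∧ ¬¬(P ∨ Q)) ∨ (¬¬P ∧ ¬(P ∨ Q)) ∨ ¬(¬Q ∧ ¬R) ∨ (P ∧ R ∧ T)   [eliminate →]
≡ (¬P ∧ (P ∨ Q)) ∨ (¬¬P ∧ ¬(P ∨ Q)) ∨ ¬(¬Q ∧ ¬R) ∨ (P ∧ R ∧ T)   [double negation]
≡ (¬P ∧ (P ∨ Q)) ∨ (P ∧ ¬(P ∨ Q)) ∨ ¬(¬Q ∧ ¬R) ∨ (P ∧ R ∧ T)   [double negation]
≡ (¬P ∧ (P ∨ Q)) ∨ (P ∧ ¬P ∧ ¬Q) ∨ ¬(¬Q ∧ ¬R) ∨ (P ∧ R ∧ T)   [De Morgan]
≡ (¬P ∧ (P ∨ Q)) ∨ (P ∧ ¬P ∧ ¬Q) ∨ ¬¬Q ∨ ¬¬R ∨ (P ∧ R ∧ T)   [De Morgan]
≡ (¬P ∧ (P ∨ Q)) ∨ (P ∧ ¬P ∧ ¬Q) ∨ Q ∨ ¬¬R ∨ (P ∧ R ∧ T)   [double negation]
≡ (¬P ∧ (P ∨ Q)) ∨ (P ∧ ¬P ∧ ¬Q) ∨ Q ∨ R ∨ (P ∧ R ∧ T)   [double negation]
≡ (¬P ∧ P) ∨ (¬P ∧ Q) ∨ (P ∧ ¬P ∧ ¬Q) ∨ Q ∨ R ∨ (P ∧ R ∧ T)   [distribute ∧ over ∨]
≡ Q ∨ R   [simplify]

Q ∨ R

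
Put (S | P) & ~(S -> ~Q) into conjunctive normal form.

S & Q

(S | P) & ~(S -> ~Q)
⇔ (S | P) & ~(~S | ~Q)   [eliminate ->]
⇔ (S | P) & ~~S & ~~Q   [De Morgan]
⇔ (S | P) & S & ~~Q   [double negation]
⇔ (S | P) & S & Q   [double negation]
⇔ S & Q   [simplify]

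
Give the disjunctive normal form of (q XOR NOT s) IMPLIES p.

(NOT q AND s) OR (NOT s AND q) OR p

(q XOR NOT s) IMPLIES p
⇔ NOT (q XOR NOT s) OR p   (eliminate IMPLIES)
⇔ NOT ((q AND NOT NOT s) OR (NOT q AND NOT s)) OR p   (expand XOR)
⇔ (NOT (q AND NOT NOT s) AND NOT (NOT q AND NOT s)) OR p   (De Morgan)
⇔ ((NOT q OR NOT NOT NOT s) AND NOT (NOT q AND NOT s)) OR p   (De Morgan)
⇔ ((NOT q OR NOT s) AND NOT (NOT q AND NOT s)) OR p   (double negation)
⇔ ((NOT q OR NOT s) AND (NOT NOT q OR NOT NOT s)) OR p   (De Morgan)
⇔ ((NOT q OR NOT s) AND (q OR NOT NOT s)) OR p   (double negation)
⇔ ((NOT q OR NOT s) AND (q OR s)) OR p   (double negation)
⇔ (NOT q AND q) OR (NOT q AND s) OR (NOT s AND q) OR (NOT s AND s) OR p   (distribute AND over OR)
⇔ (NOT q AND s) OR (NOT s AND q) OR p   (simplify)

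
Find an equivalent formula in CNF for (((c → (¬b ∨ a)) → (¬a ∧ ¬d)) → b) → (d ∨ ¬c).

(((c → (¬b ∨ a)) → (¬a ∧ ¬d)) → b) → (d ∨ ¬c)
≡ ¬(((c → (¬b ∨ a)) → (¬a ∧ ¬d)) → b) ∨ d ∨ ¬c   [eliminate →]
≡ ¬(¬((c → (¬b ∨ a)) → (¬a ∧ ¬d)) ∨ b) ∨ d ∨ ¬c   [eliminate →]
≡ ¬(¬(¬(c → (¬b ∨ a)) ∨ (¬a ∧ ¬d)) ∨ b) ∨ d ∨ ¬c   [eliminate →]
≡ ¬(¬(¬(¬c ∨ ¬b ∨ a) ∨ (¬a ∧ ¬d)) ∨ b) ∨ d ∨ ¬c   [eliminate →]
≡ (¬¬(¬(¬c ∨ ¬b ∨ a) ∨ (¬a ∧ ¬d)) ∧ ¬b) ∨ d ∨ ¬c   [De Morgan]
≡ ((¬(¬c ∨ ¬b ∨ a) ∨ (¬a ∧ ¬d)) ∧ ¬b) ∨ d ∨ ¬c   [double negation]
≡ (((¬¬c ∧ ¬¬b ∧ ¬a) ∨ (¬a ∧ ¬d)) ∧ ¬b) ∨ d ∨ ¬c   [De Morgan]
≡ (((c ∧ ¬¬b ∧ ¬a) ∨ (¬a ∧ ¬d)) ∧ ¬b) ∨ d ∨ ¬c   [double negation]
≡ (((c ∧ b ∧ ¬a) ∨ (¬a ∧ ¬d)) ∧ ¬b) ∨ d ∨ ¬c   [double negation]
≡ (c ∨ ¬a ∨ d ∨ ¬c) ∧ (c ∨ ¬d ∨ d ∨ ¬c) ∧ (b ∨ ¬a ∨ d ∨ ¬c) ∧ (b ∨ ¬d ∨ d ∨ ¬c) ∧ (¬a ∨ ¬a ∨ d ∨ ¬c) ∧ (¬a ∨ ¬d ∨ d ∨ ¬c) ∧ (¬b ∨ d ∨ ¬c)   [distribute ∨ over ∧]
≡ (¬a ∨ d ∨ ¬c) ∧ (¬b ∨ d ∨ ¬c)   [simplify]

(¬a ∨ d ∨ ¬c) ∧ (¬b ∨ d ∨ ¬c)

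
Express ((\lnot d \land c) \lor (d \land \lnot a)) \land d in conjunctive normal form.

(\lnot d \lor \lnot a) \land (c \lor \lnot a) \land d

((\lnot d \land c) \lor (d \land \lnot a)) \land d
≡ (\lnot d \lor d) \land (\lnot d \lor \lnot a) \land (c \lor d) \land (c \lor \lnot a) \land d
≡ (\lnot d \lor \lnot a) \land (c \lor \lnot a) \land d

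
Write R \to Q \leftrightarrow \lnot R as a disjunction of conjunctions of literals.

R \land \lnot Q \lor \lnot R

R \to Q \leftrightarrow \lnot R
⇔ ((R \to Q) \to \lnot R) \land (\lnot R \to (R \to Q))   [eliminate \leftrightarrow]
⇔ (\lnot (R \to Q) \lor \lnot R) \land (\lnot R \to (R \to Q))   [eliminate \to]
⇔ (\lnot (\lnot R \lor Q) \lor \lnot R) \land (\lnot R \to (R \to Q))   [eliminate \to]
⇔ (\lnot (\lnot R \lor Q) \lor \lnot R) \land (\lnot \lnot R \lor (R \to Q))   [eliminate \to]
⇔ (\lnot (\lnot R \lor Q) \lor \lnot R) \land (\lnot \lnot R \lor \lnot R \lor Q)   [eliminate \to]
⇔ (\lnot \lnot R \land \lnot Q \lor \lnot R) \land (\lnot \lnot R \lor \lnot R \lor Q)   [De Morgan]
⇔ (R \land \lnot Q \lor \lnot R) \land (\lnot \lnot R \lor \lnot R \lor Q)   [double negation]
⇔ (R \land \lnot Q \lor \lnot R) \land (R \lor \lnot R \lor Q)   [double negation]
⇔ R \land \lnot Q \land R \lor R \land \lnot Q \land \lnot R \lor R \land \lnot Q \land Q \lor \lnot R \land R \lor \lnot R \land \lnot R \lor \lnot R \land Q   [distribute \land over \lor]
⇔ R \land \lnot Q \lor \lnot R   [simplify]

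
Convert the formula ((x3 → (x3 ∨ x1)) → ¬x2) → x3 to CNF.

((x3 → (x3 ∨ x1)) → ¬x2) → x3
⇔ ¬((x3 → (x3 ∨ x1)) → ¬x2) ∨ x3   (eliminate →)
⇔ ¬(¬(x3 → (x3 ∨ x1)) ∨ ¬x2) ∨ x3   (eliminate →)
⇔ ¬(¬(¬x3 ∨ x3 ∨ x1) ∨ ¬x2) ∨ x3   (eliminate →)
⇔ (¬¬(¬x3 ∨ x3 ∨ x1) ∧ ¬¬x2) ∨ x3   (De Morgan)
⇔ ((¬x3 ∨ x3 ∨ x1) ∧ ¬¬x2) ∨ x3   (double negation)
⇔ ((¬x3 ∨ x3 ∨ x1) ∧ x2) ∨ x3   (double negation)
⇔ (¬x3 ∨ x3 ∨ x1 ∨ x3) ∧ (x2 ∨ x3)   (distribute ∨ over ∧)
⇔ x2 ∨ x3   (simplify)

x2 ∨ x3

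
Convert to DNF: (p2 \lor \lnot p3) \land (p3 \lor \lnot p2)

(p2 \lor \lnot p3) \land (p3 \lor \lnot p2)
≡ (p2 \land p3) \lor (p2 \land \lnot p2) \lor (\lnot p3 \land p3) \lor (\lnot p3 \land \lnot p2)   (distribute \land over \lor)
≡ (p2 \land p3) \lor (\lnot p3 \land \lnot p2)   (simplify)

(p2 \land p3) \lor (\lnot p3 \land \lnot p2)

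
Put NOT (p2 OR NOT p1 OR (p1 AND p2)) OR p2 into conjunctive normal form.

NOT (p2 OR NOT p1 OR (p1 AND p2)) OR p2
≡ (NOT p2 AND NOT NOT p1 AND NOT (p1 AND p2)) OR p2
≡ (NOT p2 AND p1 AND NOT (p1 AND p2)) OR p2
≡ (NOT p2 AND p1 AND (NOT p1 OR NOT p2)) OR p2
≡ (NOT p2 OR p2) AND (p1 OR p2) AND (NOT p1 OR NOT p2 OR p2)
≡ p1 OR p2

p1 OR p2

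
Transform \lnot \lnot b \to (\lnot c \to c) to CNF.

\lnot b \lor c

\lnot \lnot b \to (\lnot c \to c)
= \lnot \lnot \lnot b \lor (\lnot c \to c)   [eliminate \to]
= \lnot \lnot \lnot b \lor \lnot \lnot c \lor c   [eliminate \to]
= \lnot b \lor \lnot \lnot c \lor c   [double negation]
= \lnot b \lor c \lor c   [double negation]
= \lnot b \lor c   [simplify]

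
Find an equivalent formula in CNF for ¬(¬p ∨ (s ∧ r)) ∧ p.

¬(¬p ∨ (s ∧ r)) ∧ p
≡ ¬¬p ∧ ¬(s ∧ r) ∧ p   — De Morgan
≡ p ∧ ¬(s ∧ r) ∧ p   — double negation
≡ p ∧ (¬s ∨ ¬r) ∧ p   — De Morgan
≡ p ∧ (¬s ∨ ¬r)   — simplify

p ∧ (¬s ∨ ¬r)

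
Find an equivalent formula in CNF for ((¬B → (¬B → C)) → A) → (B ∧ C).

(B ∨ C) ∧ (¬A ∨ B) ∧ (¬A ∨ C)

((¬B → (¬B → C)) → A) → (B ∧ C)
= ¬((¬B → (¬B → C)) → A) ∨ (B ∧ C)   [eliminate →]
= ¬(¬(¬B → (¬B → C)) ∨ A) ∨ (B ∧ C)   [eliminate →]
= ¬(¬(¬¬B ∨ (¬B → C)) ∨ A) ∨ (B ∧ C)   [eliminate →]
= ¬(¬(¬¬B ∨ ¬¬B ∨ C) ∨ A) ∨ (B ∧ C)   [eliminate →]
= (¬¬(¬¬B ∨ ¬¬B ∨ C) ∧ ¬A) ∨ (B ∧ C)   [De Morgan]
= ((¬¬B ∨ ¬¬B ∨ C) ∧ ¬A) ∨ (B ∧ C)   [double negation]
= ((B ∨ ¬¬B ∨ C) ∧ ¬A) ∨ (B ∧ C)   [double negation]
= ((B ∨ B ∨ C) ∧ ¬A) ∨ (B ∧ C)   [double negation]
= (B ∨ B ∨ C ∨ B) ∧ (B ∨ B ∨ C ∨ C) ∧ (¬A ∨ B) ∧ (¬A ∨ C)   [distribute ∨ over ∧]
= (B ∨ C) ∧ (¬A ∨ B) ∧ (¬A ∨ C)   [simplify]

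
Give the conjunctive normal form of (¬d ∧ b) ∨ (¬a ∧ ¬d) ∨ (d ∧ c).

(¬d ∨ c) ∧ (b ∨ ¬a ∨ d) ∧ (b ∨ ¬a ∨ c)

(¬d ∧ b) ∨ (¬a ∧ ¬d) ∨ (d ∧ c)
≡ (¬d ∨ ¬a ∨ d) ∧ (¬d ∨ ¬a ∨ c) ∧ (¬d ∨ ¬d ∨ d) ∧ (¬d ∨ ¬d ∨ c) ∧ (b ∨ ¬a ∨ d) ∧ (b ∨ ¬a ∨ c) ∧ (b ∨ ¬d ∨ d) ∧ (b ∨ ¬d ∨ c)   (distribute ∨ over ∧)
≡ (¬d ∨ c) ∧ (b ∨ ¬a ∨ d) ∧ (b ∨ ¬a ∨ c)   (simplify)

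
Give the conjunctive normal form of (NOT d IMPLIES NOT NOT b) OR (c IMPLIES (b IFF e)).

d OR b OR NOT c OR NOT e

(NOT d IMPLIES NOT NOT b) OR (c IMPLIES (b IFF e))
⇔ NOT NOT d OR NOT NOT b OR (c IMPLIES (b IFF e))   — eliminate IMPLIES
⇔ NOT NOT d OR NOT NOT b OR NOT c OR (b IFF e)   — eliminate IMPLIES
⇔ NOT NOT d OR NOT NOT b OR NOT c OR ((b IMPLIES e) AND (e IMPLIES b))   — eliminate IFF
⇔ NOT NOT d OR NOT NOT b OR NOT c OR ((NOT b OR e) AND (e IMPLIES b))   — eliminate IMPLIES
⇔ NOT NOT d OR NOT NOT b OR NOT c OR ((NOT b OR e) AND (NOT e OR b))   — eliminate IMPLIES
⇔ d OR NOT NOT b OR NOT c OR ((NOT b OR e) AND (NOT e OR b))   — double negation
⇔ d OR b OR NOT c OR ((NOT b OR e) AND (NOT e OR b))   — double negation
⇔ (d OR b OR NOT c OR NOT b OR e) AND (d OR b OR NOT c OR NOT e OR b)   — distribute OR over AND
⇔ d OR b OR NOT c OR NOT e   — simplify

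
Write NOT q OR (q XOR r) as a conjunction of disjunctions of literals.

NOT q OR NOT r

NOT q OR (q XOR r)
≡ NOT q OR ((q OR r) AND NOT (q AND r))   (expand XOR)
≡ NOT q OR ((q OR r) AND (NOT q OR NOT r))   (De Morgan)
≡ (NOT q OR q OR r) AND (NOT q OR NOT q OR NOT r)   (distribute OR over AND)
≡ NOT q OR NOT r   (simplify)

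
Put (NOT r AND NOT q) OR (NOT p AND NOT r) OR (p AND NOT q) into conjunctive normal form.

(NOT r AND NOT q) OR (NOT p AND NOT r) OR (p AND NOT q)
≡ (NOT r OR NOT p OR p) AND (NOT r OR NOT p OR NOT q) AND (NOT r OR NOT r OR p) AND (NOT r OR NOT r OR NOT q) AND (NOT q OR NOT p OR p) AND (NOT q OR NOT p OR NOT q) AND (NOT q OR NOT r OR p) AND (NOT q OR NOT r OR NOT q)   (distribute OR over AND)
≡ (NOT r OR p) AND (NOT r OR NOT q) AND (NOT q OR NOT p)   (simplify)

(NOT r OR p) AND (NOT r OR NOT q) AND (NOT q OR NOT p)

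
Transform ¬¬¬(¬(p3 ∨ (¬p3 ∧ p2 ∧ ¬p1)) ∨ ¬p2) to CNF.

(p3 ∨ ¬p1) ∧ p2

¬¬¬(¬(p3 ∨ (¬p3 ∧ p2 ∧ ¬p1)) ∨ ¬p2)
≡ ¬(¬(p3 ∨ (¬p3 ∧ p2 ∧ ¬p1)) ∨ ¬p2)   [double negation]
≡ ¬¬(p3 ∨ (¬p3 ∧ p2 ∧ ¬p1)) ∧ ¬¬p2   [De Morgan]
≡ (p3 ∨ (¬p3 ∧ p2 ∧ ¬p1)) ∧ ¬¬p2   [double negation]
≡ (p3 ∨ (¬p3 ∧ p2 ∧ ¬p1)) ∧ p2   [double negation]
≡ (p3 ∨ ¬p3) ∧ (p3 ∨ p2) ∧ (p3 ∨ ¬p1) ∧ p2   [distribute ∨ over ∧]
≡ (p3 ∨ ¬p1) ∧ p2   [simplify]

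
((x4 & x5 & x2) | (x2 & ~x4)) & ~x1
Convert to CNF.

((x4 & x5 & x2) | (x2 & ~x4)) & ~x1
≡ (x4 | x2) & (x4 | ~x4) & (x5 | x2) & (x5 | ~x4) & (x2 | x2) & (x2 | ~x4) & ~x1   [distribute | over &]
≡ (x5 | ~x4) & x2 & ~x1   [simplify]

(x5 | ~x4) & x2 & ~x1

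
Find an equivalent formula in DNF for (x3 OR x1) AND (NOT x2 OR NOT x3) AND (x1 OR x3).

(x3 OR x1) AND (NOT x2 OR NOT x3) AND (x1 OR x3)
≡ (x3 AND NOT x2 AND x1) OR (x3 AND NOT x2 AND x3) OR (x3 AND NOT x3 AND x1) OR (x3 AND NOT x3 AND x3) OR (x1 AND NOT x2 AND x1) OR (x1 AND NOT x2 AND x3) OR (x1 AND NOT x3 AND x1) OR (x1 AND NOT x3 AND x3)
≡ (x3 AND NOT x2) OR (x1 AND NOT x2) OR (x1 AND NOT x3)

(x3 AND NOT x2) OR (x1 AND NOT x2) OR (x1 AND NOT x3)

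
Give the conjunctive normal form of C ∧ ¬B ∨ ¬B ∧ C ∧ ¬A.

C ∧ ¬B ∨ ¬B ∧ C ∧ ¬A
⇔ (C ∨ ¬B) ∧ (C ∨ C) ∧ (C ∨ ¬A) ∧ (¬B ∨ ¬B) ∧ (¬B ∨ C) ∧ (¬B ∨ ¬A)   [distribute ∨ over ∧]
⇔ C ∧ ¬B   [simplify]

C ∧ ¬B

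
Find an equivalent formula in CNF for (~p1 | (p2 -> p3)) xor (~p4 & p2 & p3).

(~p1 | (p2 -> p3)) xor (~p4 & p2 & p3)
⇔ (~p1 | (p2 -> p3) | (~p4 & p2 & p3)) & ~((~p1 | (p2 -> p3)) & ~p4 & p2 & p3)   (expand xor)
⇔ (~p1 | ~p2 | p3 | (~p4 & p2 & p3)) & ~((~p1 | (p2 -> p3)) & ~p4 & p2 & p3)   (eliminate ->)
⇔ (~p1 | ~p2 | p3 | (~p4 & p2 & p3)) & ~((~p1 | ~p2 | p3) & ~p4 & p2 & p3)   (eliminate ->)
⇔ (~p1 | ~p2 | p3 | (~p4 & p2 & p3)) & (~(~p1 | ~p2 | p3) | ~~p4 | ~p2 | ~p3)   (De Morgan)
⇔ (~p1 | ~p2 | p3 | (~p4 & p2 & p3)) & ((~~p1 & ~~p2 & ~p3) | ~~p4 | ~p2 | ~p3)   (De Morgan)
⇔ (~p1 | ~p2 | p3 | (~p4 & p2 & p3)) & ((p1 & ~~p2 & ~p3) | ~~p4 | ~p2 | ~p3)   (double negation)
⇔ (~p1 | ~p2 | p3 | (~p4 & p2 & p3)) & ((p1 & p2 & ~p3) | ~~p4 | ~p2 | ~p3)   (double negation)
⇔ (~p1 | ~p2 | p3 | (~p4 & p2 & p3)) & ((p1 & p2 & ~p3) | p4 | ~p2 | ~p3)   (double negation)
⇔ (~p1 | ~p2 | p3 | ~p4) & (~p1 | ~p2 | p3 | p2) & (~p1 | ~p2 | p3 | p3) & (p1 | p4 | ~p2 | ~p3) & (p2 | p4 | ~p2 | ~p3) & (~p3 | p4 | ~p2 | ~p3)   (distribute | over &)
⇔ (~p1 | ~p2 | p3) & (~p3 | p4 | ~p2)   (simplify)

(~p1 | ~p2 | p3) & (~p3 | p4 | ~p2)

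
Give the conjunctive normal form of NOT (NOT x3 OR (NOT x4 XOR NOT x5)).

x3 AND (x4 OR NOT x5) AND (x5 OR NOT x4)

NOT (NOT x3 OR (NOT x4 XOR NOT x5))
≡ NOT (NOT x3 OR ((NOT x4 OR NOT x5) AND NOT (NOT x4 AND NOT x5)))   [expand XOR]
≡ NOT NOT x3 AND NOT ((NOT x4 OR NOT x5) AND NOT (NOT x4 AND NOT x5))   [De Morgan]
≡ x3 AND NOT ((NOT x4 OR NOT x5) AND NOT (NOT x4 AND NOT x5))   [double negation]
≡ x3 AND (NOT (NOT x4 OR NOT x5) OR NOT NOT (NOT x4 AND NOT x5))   [De Morgan]
≡ x3 AND ((NOT NOT x4 AND NOT NOT x5) OR NOT NOT (NOT x4 AND NOT x5))   [De Morgan]
≡ x3 AND ((x4 AND NOT NOT x5) OR NOT NOT (NOT x4 AND NOT x5))   [double negation]
≡ x3 AND ((x4 AND x5) OR NOT NOT (NOT x4 AND NOT x5))   [double negation]
≡ x3 AND ((x4 AND x5) OR (NOT x4 AND NOT x5))   [double negation]
≡ x3 AND (x4 OR NOT x4) AND (x4 OR NOT x5) AND (x5 OR NOT x4) AND (x5 OR NOT x5)   [distribute OR over AND]
≡ x3 AND (x4 OR NOT x5) AND (x5 OR NOT x4)   [simplify]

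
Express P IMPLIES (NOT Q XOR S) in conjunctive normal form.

P IMPLIES (NOT Q XOR S)
≡ NOT P OR (NOT Q XOR S)   [eliminate IMPLIES]
≡ NOT P OR ((NOT Q OR S) AND NOT (NOT Q AND S))   [expand XOR]
≡ NOT P OR ((NOT Q OR S) AND (NOT NOT Q OR NOT S))   [De Morgan]
≡ NOT P OR ((NOT Q OR S) AND (Q OR NOT S))   [double negation]
≡ (NOT P OR NOT Q OR S) AND (NOT P OR Q OR NOT S)   [distribute OR over AND]

(NOT P OR NOT Q OR S) AND (NOT P OR Q OR NOT S)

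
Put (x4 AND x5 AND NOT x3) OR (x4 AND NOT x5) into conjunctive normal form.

(x4 AND x5 AND NOT x3) OR (x4 AND NOT x5)
≡ (x4 OR x4) AND (x4 OR NOT x5) AND (x5 OR x4) AND (x5 OR NOT x5) AND (NOT x3 OR x4) AND (NOT x3 OR NOT x5)   [distribute OR over AND]
≡ x4 AND (NOT x3 OR NOT x5)   [simplify]

x4 AND (NOT x3 OR NOT x5)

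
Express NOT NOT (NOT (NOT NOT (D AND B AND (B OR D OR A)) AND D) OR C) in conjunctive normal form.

NOT D OR NOT B OR C

NOT NOT (NOT (NOT NOT (D AND B AND (B OR D OR A)) AND D) OR C)
≡ NOT (NOT NOT (D AND B AND (B OR D OR A)) AND D) OR C   (double negation)
≡ NOT NOT NOT (D AND B AND (B OR D OR A)) OR NOT D OR C   (De Morgan)
≡ NOT (D AND B AND (B OR D OR A)) OR NOT D OR C   (double negation)
≡ NOT D OR NOT B OR NOT (B OR D OR A) OR NOT D OR C   (De Morgan)
≡ NOT D OR NOT B OR (NOT B AND NOT D AND NOT A) OR NOT D OR C   (De Morgan)
≡ (NOT D OR NOT B OR NOT B OR NOT D OR C) AND (NOT D OR NOT B OR NOT D OR NOT D OR C) AND (NOT D OR NOT B OR NOT A OR NOT D OR C)   (distribute OR over AND)
≡ NOT D OR NOT B OR C   (simplify)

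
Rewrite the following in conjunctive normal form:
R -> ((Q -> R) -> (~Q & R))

R -> ((Q -> R) -> (~Q & R))
⇔ ~R | ((Q -> R) -> (~Q & R))   [eliminate ->]
⇔ ~R | ~(Q -> R) | (~Q & R)   [eliminate ->]
⇔ ~R | ~(~Q | R) | (~Q & R)   [eliminate ->]
⇔ ~R | (~~Q & ~R) | (~Q & R)   [De Morgan]
⇔ ~R | (Q & ~R) | (~Q & R)   [double negation]
⇔ (~R | Q | ~Q) & (~R | Q | R) & (~R | ~R | ~Q) & (~R | ~R | R)   [distribute | over &]
⇔ ~R | ~Q   [simplify]

~R | ~Q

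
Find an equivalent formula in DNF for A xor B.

(A & ~B) | (~A & B)

A xor B
⇔ (A & ~B) | (~A & B)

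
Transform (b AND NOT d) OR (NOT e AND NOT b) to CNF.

(b OR NOT e) AND (NOT d OR NOT e) AND (NOT d OR NOT b)

(b AND NOT d) OR (NOT e AND NOT b)
≡ (b OR NOT e) AND (b OR NOT b) AND (NOT d OR NOT e) AND (NOT d OR NOT b)   (distribute OR over AND)
≡ (b OR NOT e) AND (NOT d OR NOT e) AND (NOT d OR NOT b)   (simplify)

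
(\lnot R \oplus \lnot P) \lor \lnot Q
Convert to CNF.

(\lnot R \lor \lnot P \lor \lnot Q) \land (R \lor P \lor \lnot Q)

(\lnot R \oplus \lnot P) \lor \lnot Q
≡ ((\lnot R \lor \lnot P) \land \lnot (\lnot R \land \lnot P)) \lor \lnot Q   [expand \oplus]
≡ ((\lnot R \lor \lnot P) \land (\lnot \lnot R \lor \lnot \lnot P)) \lor \lnot Q   [De Morgan]
≡ ((\lnot R \lor \lnot P) \land (R \lor \lnot \lnot P)) \lor \lnot Q   [double negation]
≡ ((\lnot R \lor \lnot P) \land (R \lor P)) \lor \lnot Q   [double negation]
≡ (\lnot R \lor \lnot P \lor \lnot Q) \land (R \lor P \lor \lnot Q)   [distribute \lor over \land]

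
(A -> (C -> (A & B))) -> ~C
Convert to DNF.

(A -> (C -> (A & B))) -> ~C
≡ ~(A -> (C -> (A & B))) | ~C   — eliminate ->
≡ ~(~A | (C -> (A & B))) | ~C   — eliminate ->
≡ ~(~A | ~C | (A & B)) | ~C   — eliminate ->
≡ (~~A & ~~C & ~(A & B)) | ~C   — De Morgan
≡ (A & ~~C & ~(A & B)) | ~C   — double negation
≡ (A & C & ~(A & B)) | ~C   — double negation
≡ (A & C & (~A | ~B)) | ~C   — De Morgan
≡ (A & C & ~A) | (A & C & ~B) | ~C   — distribute & over |
≡ (A & C & ~B) | ~C   — simplify

(A & C & ~B) | ~C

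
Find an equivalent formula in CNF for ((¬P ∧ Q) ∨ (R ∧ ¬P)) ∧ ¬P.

¬P ∧ (Q ∨ R)

((¬P ∧ Q) ∨ (R ∧ ¬P)) ∧ ¬P
≡ (¬P ∨ R) ∧ (¬P ∨ ¬P) ∧ (Q ∨ R) ∧ (Q ∨ ¬P) ∧ ¬P   — distribute ∨ over ∧
≡ ¬P ∧ (Q ∨ R)   — simplify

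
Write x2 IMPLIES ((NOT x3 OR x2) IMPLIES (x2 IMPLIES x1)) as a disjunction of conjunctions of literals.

x2 IMPLIES ((NOT x3 OR x2) IMPLIES (x2 IMPLIES x1))
≡ NOT x2 OR ((NOT x3 OR x2) IMPLIES (x2 IMPLIES x1))
≡ NOT x2 OR NOT (NOT x3 OR x2) OR (x2 IMPLIES x1)
≡ NOT x2 OR NOT (NOT x3 OR x2) OR NOT x2 OR x1
≡ NOT x2 OR (NOT NOT x3 AND NOT x2) OR NOT x2 OR x1
≡ NOT x2 OR (x3 AND NOT x2) OR NOT x2 OR x1
≡ NOT x2 OR x1

NOT x2 OR x1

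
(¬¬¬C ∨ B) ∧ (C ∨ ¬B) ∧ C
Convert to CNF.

(¬¬¬C ∨ B) ∧ (C ∨ ¬B) ∧ C
≡ (¬C ∨ B) ∧ (C ∨ ¬B) ∧ C
≡ (¬C ∨ B) ∧ C

(¬C ∨ B) ∧ C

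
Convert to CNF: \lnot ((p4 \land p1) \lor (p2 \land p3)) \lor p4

\lnot p2 \lor \lnot p3 \lor p4

\lnot ((p4 \land p1) \lor (p2 \land p3)) \lor p4
⇔ (\lnot (p4 \land p1) \land \lnot (p2 \land p3)) \lor p4
⇔ ((\lnot p4 \lor \lnot p1) \land \lnot (p2 \land p3)) \lor p4
⇔ ((\lnot p4 \lor \lnot p1) \land (\lnot p2 \lor \lnot p3)) \lor p4
⇔ (\lnot p4 \lor \lnot p1 \lor p4) \land (\lnot p2 \lor \lnot p3 \lor p4)
⇔ \lnot p2 \lor \lnot p3 \lor p4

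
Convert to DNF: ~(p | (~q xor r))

(~p & q & ~r) | (~p & r & ~q)

~(p | (~q xor r))
≡ ~(p | (~q & ~r) | (~~q & r))   [expand xor]
≡ ~p & ~(~q & ~r) & ~(~~q & r)   [De Morgan]
≡ ~p & (~~q | ~~r) & ~(~~q & r)   [De Morgan]
≡ ~p & (q | ~~r) & ~(~~q & r)   [double negation]
≡ ~p & (q | r) & ~(~~q & r)   [double negation]
≡ ~p & (q | r) & (~~~q | ~r)   [De Morgan]
≡ ~p & (q | r) & (~q | ~r)   [double negation]
≡ (~p & q & ~q) | (~p & q & ~r) | (~p & r & ~q) | (~p & r & ~r)   [distribute & over |]
≡ (~p & q & ~r) | (~p & r & ~q)   [simplify]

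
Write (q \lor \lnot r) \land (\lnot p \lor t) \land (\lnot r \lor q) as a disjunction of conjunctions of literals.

q \land \lnot p \lor q \land t \lor \lnot r \land \lnot p \lor \lnot r \land t

(q \lor \lnot r) \land (\lnot p \lor t) \land (\lnot r \lor q)
≡ q \land \lnot p \land \lnot r \lor q \land \lnot p \land q \lor q \land t \land \lnot r \lor q \land t \land q \lor \lnot r \land \lnot p \land \lnot r \lor \lnot r \land \lnot p \land q \lor \lnot r \land t \land \lnot r \lor \lnot r \land t \land q   [distribute \land over \lor]
≡ q \land \lnot p \lor q \land t \lor \lnot r \land \lnot p \lor \lnot r \land t   [simplify]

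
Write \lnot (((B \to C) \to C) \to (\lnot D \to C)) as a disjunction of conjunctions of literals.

B \land \lnot C \land \lnot D

\lnot (((B \to C) \to C) \to (\lnot D \to C))
≡ \lnot (\lnot ((B \to C) \to C) \lor (\lnot D \to C))   (eliminate \to)
≡ \lnot (\lnot (\lnot (B \to C) \lor C) \lor (\lnot D \to C))   (eliminate \to)
≡ \lnot (\lnot (\lnot (\lnot B \lor C) \lor C) \lor (\lnot D \to C))   (eliminate \to)
≡ \lnot (\lnot (\lnot (\lnot B \lor C) \lor C) \lor \lnot \lnot D \lor C)   (eliminate \to)
≡ \lnot \lnot (\lnot (\lnot B \lor C) \lor C) \land \lnot \lnot \lnot D \land \lnot C   (De Morgan)
≡ (\lnot (\lnot B \lor C) \lor C) \land \lnot \lnot \lnot D \land \lnot C   (double negation)
≡ ((\lnot \lnot B \land \lnot C) \lor C) \land \lnot \lnot \lnot D \land \lnot C   (De Morgan)
≡ ((B \land \lnot C) \lor C) \land \lnot \lnot \lnot D \land \lnot C   (double negation)
≡ ((B \land \lnot C) \lor C) \land \lnot D \land \lnot C   (double negation)
≡ (B \land \lnot C \land \lnot D \land \lnot C) \lor (C \land \lnot D \land \lnot C)   (distribute \land over \lor)
≡ B \land \lnot C \land \lnot D   (simplify)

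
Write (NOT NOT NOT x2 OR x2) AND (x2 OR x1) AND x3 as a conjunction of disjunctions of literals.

(x2 OR x1) AND x3

(NOT NOT NOT x2 OR x2) AND (x2 OR x1) AND x3
⇔ (NOT x2 OR x2) AND (x2 OR x1) AND x3   [double negation]
⇔ (x2 OR x1) AND x3   [simplify]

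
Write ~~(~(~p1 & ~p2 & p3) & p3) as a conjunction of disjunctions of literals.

~~(~(~p1 & ~p2 & p3) & p3)
⇔ ~(~p1 & ~p2 & p3) & p3   [double negation]
⇔ (~~p1 | ~~p2 | ~p3) & p3   [De Morgan]
⇔ (p1 | ~~p2 | ~p3) & p3   [double negation]
⇔ (p1 | p2 | ~p3) & p3   [double negation]

(p1 | p2 | ~p3) & p3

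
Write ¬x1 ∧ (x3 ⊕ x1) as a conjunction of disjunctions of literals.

¬x1 ∧ (x3 ∨ x1)

¬x1 ∧ (x3 ⊕ x1)
= ¬x1 ∧ (x3 ∨ x1) ∧ ¬(x3 ∧ x1)   [expand ⊕]
= ¬x1 ∧ (x3 ∨ x1) ∧ (¬x3 ∨ ¬x1)   [De Morgan]
= ¬x1 ∧ (x3 ∨ x1)   [simplify]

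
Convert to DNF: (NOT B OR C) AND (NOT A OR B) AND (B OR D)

(NOT B OR C) AND (NOT A OR B) AND (B OR D)
≡ (NOT B AND NOT A AND B) OR (NOT B AND NOT A AND D) OR (NOT B AND B AND B) OR (NOT B AND B AND D) OR (C AND NOT A AND B) OR (C AND NOT A AND D) OR (C AND B AND B) OR (C AND B AND D)   (distribute AND over OR)
≡ (NOT B AND NOT A AND D) OR (C AND NOT A AND D) OR (C AND B)   (simplify)

(NOT B AND NOT A AND D) OR (C AND NOT A AND D) OR (C AND B)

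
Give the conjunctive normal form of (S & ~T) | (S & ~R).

S & (~T | ~R)

(S & ~T) | (S & ~R)
⇔ (S | S) & (S | ~R) & (~T | S) & (~T | ~R)   [distribute | over &]
⇔ S & (~T | ~R)   [simplify]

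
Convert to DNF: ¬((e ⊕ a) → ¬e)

¬((e ⊕ a) → ¬e)
⇔ ¬(¬(e ⊕ a) ∨ ¬e)   (eliminate →)
⇔ ¬(¬((e ∧ ¬a) ∨ (¬e ∧ a)) ∨ ¬e)   (expand ⊕)
⇔ ¬¬((e ∧ ¬a) ∨ (¬e ∧ a)) ∧ ¬¬e   (De Morgan)
⇔ ((e ∧ ¬a) ∨ (¬e ∧ a)) ∧ ¬¬e   (double negation)
⇔ ((e ∧ ¬a) ∨ (¬e ∧ a)) ∧ e   (double negation)
⇔ (e ∧ ¬a ∧ e) ∨ (¬e ∧ a ∧ e)   (distribute ∧ over ∨)
⇔ e ∧ ¬a   (simplify)

e ∧ ¬a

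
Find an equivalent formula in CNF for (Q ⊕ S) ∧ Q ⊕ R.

(Q ⊕ S) ∧ Q ⊕ R
≡ ((Q ⊕ S) ∧ Q ∨ R) ∧ ¬((Q ⊕ S) ∧ Q ∧ R)   [expand ⊕]
≡ ((Q ∨ S) ∧ ¬(Q ∧ S) ∧ Q ∨ R) ∧ ¬((Q ⊕ S) ∧ Q ∧ R)   [expand ⊕]
≡ ((Q ∨ S) ∧ ¬(Q ∧ S) ∧ Q ∨ R) ∧ ¬((Q ∨ S) ∧ ¬(Q ∧ S) ∧ Q ∧ R)   [expand ⊕]
≡ ((Q ∨ S) ∧ (¬Q ∨ ¬S) ∧ Q ∨ R) ∧ ¬((Q ∨ S) ∧ ¬(Q ∧ S) ∧ Q ∧ R)   [De Morgan]
≡ ((Q ∨ S) ∧ (¬Q ∨ ¬S) ∧ Q ∨ R) ∧ (¬(Q ∨ S) ∨ ¬¬(Q ∧ S) ∨ ¬Q ∨ ¬R)   [De Morgan]
≡ ((Q ∨ S) ∧ (¬Q ∨ ¬S) ∧ Q ∨ R) ∧ (¬Q ∧ ¬S ∨ ¬¬(Q ∧ S) ∨ ¬Q ∨ ¬R)   [De Morgan]
≡ ((Q ∨ S) ∧ (¬Q ∨ ¬S) ∧ Q ∨ R) ∧ (¬Q ∧ ¬S ∨ Q ∧ S ∨ ¬Q ∨ ¬R)   [double negation]
≡ (Q ∨ S ∨ R) ∧ (¬Q ∨ ¬S ∨ R) ∧ (Q ∨ R) ∧ (¬Q ∨ Q ∨ ¬Q ∨ ¬R) ∧ (¬Q ∨ S ∨ ¬Q ∨ ¬R) ∧ (¬S ∨ Q ∨ ¬Q ∨ ¬R) ∧ (¬S ∨ S ∨ ¬Q ∨ ¬R)   [distribute ∨ over ∧]
≡ (¬Q ∨ ¬S ∨ R) ∧ (Q ∨ R) ∧ (¬Q ∨ S ∨ ¬R)   [simplify]

(¬Q ∨ ¬S ∨ R) ∧ (Q ∨ R) ∧ (¬Q ∨ S ∨ ¬R)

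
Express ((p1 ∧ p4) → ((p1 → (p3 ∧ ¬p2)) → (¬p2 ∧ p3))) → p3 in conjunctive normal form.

(p1 ∨ p3) ∧ (p4 ∨ p3) ∧ (¬p1 ∨ p3)

((p1 ∧ p4) → ((p1 → (p3 ∧ ¬p2)) → (¬p2 ∧ p3))) → p3
⇔ ¬((p1 ∧ p4) → ((p1 → (p3 ∧ ¬p2)) → (¬p2 ∧ p3))) ∨ p3
⇔ ¬(¬(p1 ∧ p4) ∨ ((p1 → (p3 ∧ ¬p2)) → (¬p2 ∧ p3))) ∨ p3
⇔ ¬(¬(p1 ∧ p4) ∨ ¬(p1 → (p3 ∧ ¬p2)) ∨ (¬p2 ∧ p3)) ∨ p3
⇔ ¬(¬(p1 ∧ p4) ∨ ¬(¬p1 ∨ (p3 ∧ ¬p2)) ∨ (¬p2 ∧ p3)) ∨ p3
⇔ (¬¬(p1 ∧ p4) ∧ ¬¬(¬p1 ∨ (p3 ∧ ¬p2)) ∧ ¬(¬p2 ∧ p3)) ∨ p3
⇔ (p1 ∧ p4 ∧ ¬¬(¬p1 ∨ (p3 ∧ ¬p2)) ∧ ¬(¬p2 ∧ p3)) ∨ p3
⇔ (p1 ∧ p4 ∧ (¬p1 ∨ (p3 ∧ ¬p2)) ∧ ¬(¬p2 ∧ p3)) ∨ p3
⇔ (p1 ∧ p4 ∧ (¬p1 ∨ (p3 ∧ ¬p2)) ∧ (¬¬p2 ∨ ¬p3)) ∨ p3
⇔ (p1 ∧ p4 ∧ (¬p1 ∨ (p3 ∧ ¬p2)) ∧ (p2 ∨ ¬p3)) ∨ p3
⇔ (p1 ∨ p3) ∧ (p4 ∨ p3) ∧ (¬p1 ∨ p3 ∨ p3) ∧ (¬p1 ∨ ¬p2 ∨ p3) ∧ (p2 ∨ ¬p3 ∨ p3)
⇔ (p1 ∨ p3) ∧ (p4 ∨ p3) ∧ (¬p1 ∨ p3)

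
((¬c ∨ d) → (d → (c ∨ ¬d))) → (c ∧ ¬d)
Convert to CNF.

((¬c ∨ d) → (d → (c ∨ ¬d))) → (c ∧ ¬d)
⇔ ¬((¬c ∨ d) → (d → (c ∨ ¬d))) ∨ (c ∧ ¬d)   (eliminate →)
⇔ ¬(¬(¬c ∨ d) ∨ (d → (c ∨ ¬d))) ∨ (c ∧ ¬d)   (eliminate →)
⇔ ¬(¬(¬c ∨ d) ∨ ¬d ∨ c ∨ ¬d) ∨ (c ∧ ¬d)   (eliminate →)
⇔ (¬¬(¬c ∨ d) ∧ ¬¬d ∧ ¬c ∧ ¬¬d) ∨ (c ∧ ¬d)   (De Morgan)
⇔ ((¬c ∨ d) ∧ ¬¬d ∧ ¬c ∧ ¬¬d) ∨ (c ∧ ¬d)   (double negation)
⇔ ((¬c ∨ d) ∧ d ∧ ¬c ∧ ¬¬d) ∨ (c ∧ ¬d)   (double negation)
⇔ ((¬c ∨ d) ∧ d ∧ ¬c ∧ d) ∨ (c ∧ ¬d)   (double negation)
⇔ (¬c ∨ d ∨ c) ∧ (¬c ∨ d ∨ ¬d) ∧ (d ∨ c) ∧ (d ∨ ¬d) ∧ (¬c ∨ c) ∧ (¬c ∨ ¬d) ∧ (d ∨ c) ∧ (d ∨ ¬d)   (distribute ∨ over ∧)
⇔ (d ∨ c) ∧ (¬c ∨ ¬d)   (simplify)

(d ∨ c) ∧ (¬c ∨ ¬d)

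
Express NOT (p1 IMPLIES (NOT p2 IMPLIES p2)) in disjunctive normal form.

NOT (p1 IMPLIES (NOT p2 IMPLIES p2))
⇔ NOT (NOT p1 OR (NOT p2 IMPLIES p2))   [eliminate IMPLIES]
⇔ NOT (NOT p1 OR NOT NOT p2 OR p2)   [eliminate IMPLIES]
⇔ NOT NOT p1 AND NOT NOT NOT p2 AND NOT p2   [De Morgan]
⇔ p1 AND NOT NOT NOT p2 AND NOT p2   [double negation]
⇔ p1 AND NOT p2 AND NOT p2   [double negation]
⇔ p1 AND NOT p2   [simplify]

p1 AND NOT p2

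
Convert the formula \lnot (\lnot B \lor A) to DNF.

\lnot (\lnot B \lor A)
≡ \lnot \lnot B \land \lnot A   — De Morgan
≡ B \land \lnot A   — double negation

B \land \lnot A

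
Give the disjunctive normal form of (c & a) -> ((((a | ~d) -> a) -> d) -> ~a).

(c & a) -> ((((a | ~d) -> a) -> d) -> ~a)
≡ ~(c & a) | ((((a | ~d) -> a) -> d) -> ~a)   [eliminate ->]
≡ ~(c & a) | ~(((a | ~d) -> a) -> d) | ~a   [eliminate ->]
≡ ~(c & a) | ~(~((a | ~d) -> a) | d) | ~a   [eliminate ->]
≡ ~(c & a) | ~(~(~(a | ~d) | a) | d) | ~a   [eliminate ->]
≡ ~c | ~a | ~(~(~(a | ~d) | a) | d) | ~a   [De Morgan]
≡ ~c | ~a | (~~(~(a | ~d) | a) & ~d) | ~a   [De Morgan]
≡ ~c | ~a | ((~(a | ~d) | a) & ~d) | ~a   [double negation]
≡ ~c | ~a | (((~a & ~~d) | a) & ~d) | ~a   [De Morgan]
≡ ~c | ~a | (((~a & d) | a) & ~d) | ~a   [double negation]
≡ ~c | ~a | (~a & d & ~d) | (a & ~d) | ~a   [distribute & over |]
≡ ~c | ~a | (a & ~d)   [simplify]

~c | ~a | (a & ~d)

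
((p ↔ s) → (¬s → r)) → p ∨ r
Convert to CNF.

¬s ∨ p ∨ r

((p ↔ s) → (¬s → r)) → p ∨ r
= ¬((p ↔ s) → (¬s → r)) ∨ p ∨ r   [eliminate →]
= ¬(¬(p ↔ s) ∨ (¬s → r)) ∨ p ∨ r   [eliminate →]
= ¬(¬((p → s) ∧ (s → p)) ∨ (¬s → r)) ∨ p ∨ r   [eliminate ↔]
= ¬(¬((¬p ∨ s) ∧ (s → p)) ∨ (¬s → r)) ∨ p ∨ r   [eliminate →]
= ¬(¬((¬p ∨ s) ∧ (¬s ∨ p)) ∨ (¬s → r)) ∨ p ∨ r   [eliminate →]
= ¬(¬((¬p ∨ s) ∧ (¬s ∨ p)) ∨ ¬¬s ∨ r) ∨ p ∨ r   [eliminate →]
= ¬¬((¬p ∨ s) ∧ (¬s ∨ p)) ∧ ¬¬¬s ∧ ¬r ∨ p ∨ r   [De Morgan]
= (¬p ∨ s) ∧ (¬s ∨ p) ∧ ¬¬¬s ∧ ¬r ∨ p ∨ r   [double negation]
= (¬p ∨ s) ∧ (¬s ∨ p) ∧ ¬s ∧ ¬r ∨ p ∨ r   [double negation]
= (¬p ∨ s ∨ p ∨ r) ∧ (¬s ∨ p ∨ p ∨ r) ∧ (¬s ∨ p ∨ r) ∧ (¬r ∨ p ∨ r)   [distribute ∨ over ∧]
= ¬s ∨ p ∨ r   [simplify]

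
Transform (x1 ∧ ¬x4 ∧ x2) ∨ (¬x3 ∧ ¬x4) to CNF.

(x1 ∧ ¬x4 ∧ x2) ∨ (¬x3 ∧ ¬x4)
= (x1 ∨ ¬x3) ∧ (x1 ∨ ¬x4) ∧ (¬x4 ∨ ¬x3) ∧ (¬x4 ∨ ¬x4) ∧ (x2 ∨ ¬x3) ∧ (x2 ∨ ¬x4)   [distribute ∨ over ∧]
= (x1 ∨ ¬x3) ∧ ¬x4 ∧ (x2 ∨ ¬x3)   [simplify]

(x1 ∨ ¬x3) ∧ ¬x4 ∧ (x2 ∨ ¬x3)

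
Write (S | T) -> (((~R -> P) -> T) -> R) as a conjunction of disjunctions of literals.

(~S | R | P) & (~T | R)

(S | T) -> (((~R -> P) -> T) -> R)
= ~(S | T) | (((~R -> P) -> T) -> R)
= ~(S | T) | ~((~R -> P) -> T) | R
= ~(S | T) | ~(~(~R -> P) | T) | R
= ~(S | T) | ~(~(~~R | P) | T) | R
= (~S & ~T) | ~(~(~~R | P) | T) | R
= (~S & ~T) | (~~(~~R | P) & ~T) | R
= (~S & ~T) | ((~~R | P) & ~T) | R
= (~S & ~T) | ((R | P) & ~T) | R
= (~S | R | P | R) & (~S | ~T | R) & (~T | R | P | R) & (~T | ~T | R)
= (~S | R | P) & (~T | R)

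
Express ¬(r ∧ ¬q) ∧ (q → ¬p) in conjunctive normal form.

¬(r ∧ ¬q) ∧ (q → ¬p)
⇔ ¬(r ∧ ¬q) ∧ (¬q ∨ ¬p)   — eliminate →
⇔ (¬r ∨ ¬¬q) ∧ (¬q ∨ ¬p)   — De Morgan
⇔ (¬r ∨ q) ∧ (¬q ∨ ¬p)   — double negation

(¬r ∨ q) ∧ (¬q ∨ ¬p)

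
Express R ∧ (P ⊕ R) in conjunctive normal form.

R ∧ (P ⊕ R)
≡ R ∧ (P ∨ R) ∧ ¬(P ∧ R)   [expand ⊕]
≡ R ∧ (P ∨ R) ∧ (¬P ∨ ¬R)   [De Morgan]
≡ R ∧ (¬P ∨ ¬R)   [simplify]

R ∧ (¬P ∨ ¬R)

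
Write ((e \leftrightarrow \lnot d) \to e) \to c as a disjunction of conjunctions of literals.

((e \leftrightarrow \lnot d) \to e) \to c
≡ \lnot ((e \leftrightarrow \lnot d) \to e) \lor c   [eliminate \to]
≡ \lnot (\lnot (e \leftrightarrow \lnot d) \lor e) \lor c   [eliminate \to]
≡ \lnot (\lnot ((e \to \lnot d) \land (\lnot d \to e)) \lor e) \lor c   [eliminate \leftrightarrow]
≡ \lnot (\lnot ((\lnot e \lor \lnot d) \land (\lnot d \to e)) \lor e) \lor c   [eliminate \to]
≡ \lnot (\lnot ((\lnot e \lor \lnot d) \land (\lnot \lnot d \lor e)) \lor e) \lor c   [eliminate \to]
≡ (\lnot \lnot ((\lnot e \lor \lnot d) \land (\lnot \lnot d \lor e)) \land \lnot e) \lor c   [De Morgan]
≡ ((\lnot e \lor \lnot d) \land (\lnot \lnot d \lor e) \land \lnot e) \lor c   [double negation]
≡ ((\lnot e \lor \lnot d) \land (d \lor e) \land \lnot e) \lor c   [double negation]
≡ (\lnot e \land d \land \lnot e) \lor (\lnot e \land e \land \lnot e) \lor (\lnot d \land d \land \lnot e) \lor (\lnot d \land e \land \lnot e) \lor c   [distribute \land over \lor]
≡ (\lnot e \land d) \lor c   [simplify]

(\lnot e \land d) \lor c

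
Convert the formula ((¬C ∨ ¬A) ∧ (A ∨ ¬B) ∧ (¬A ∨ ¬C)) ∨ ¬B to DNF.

((¬C ∨ ¬A) ∧ (A ∨ ¬B) ∧ (¬A ∨ ¬C)) ∨ ¬B
≡ (¬C ∧ A ∧ ¬A) ∨ (¬C ∧ A ∧ ¬C) ∨ (¬C ∧ ¬B ∧ ¬A) ∨ (¬C ∧ ¬B ∧ ¬C) ∨ (¬A ∧ A ∧ ¬A) ∨ (¬A ∧ A ∧ ¬C) ∨ (¬A ∧ ¬B ∧ ¬A) ∨ (¬A ∧ ¬B ∧ ¬C) ∨ ¬B   [distribute ∧ over ∨]
≡ (¬C ∧ A) ∨ ¬B   [simplify]

(¬C ∧ A) ∨ ¬B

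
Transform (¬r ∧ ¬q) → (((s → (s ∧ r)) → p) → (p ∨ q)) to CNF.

(¬r ∧ ¬q) → (((s → (s ∧ r)) → p) → (p ∨ q))
= ¬(¬r ∧ ¬q) ∨ (((s → (s ∧ r)) → p) → (p ∨ q))   [eliminate →]
= ¬(¬r ∧ ¬q) ∨ ¬((s → (s ∧ r)) → p) ∨ p ∨ q   [eliminate →]
= ¬(¬r ∧ ¬q) ∨ ¬(¬(s → (s ∧ r)) ∨ p) ∨ p ∨ q   [eliminate →]
= ¬(¬r ∧ ¬q) ∨ ¬(¬(¬s ∨ (s ∧ r)) ∨ p) ∨ p ∨ q   [eliminate →]
= ¬¬r ∨ ¬¬q ∨ ¬(¬(¬s ∨ (s ∧ r)) ∨ p) ∨ p ∨ q   [De Morgan]
= r ∨ ¬¬q ∨ ¬(¬(¬s ∨ (s ∧ r)) ∨ p) ∨ p ∨ q   [double negation]
= r ∨ q ∨ ¬(¬(¬s ∨ (s ∧ r)) ∨ p) ∨ p ∨ q   [double negation]
= r ∨ q ∨ (¬¬(¬s ∨ (s ∧ r)) ∧ ¬p) ∨ p ∨ q   [De Morgan]
= r ∨ q ∨ ((¬s ∨ (s ∧ r)) ∧ ¬p) ∨ p ∨ q   [double negation]
= (r ∨ q ∨ ¬s ∨ s ∨ p ∨ q) ∧ (r ∨ q ∨ ¬s ∨ r ∨ p ∨ q) ∧ (r ∨ q ∨ ¬p ∨ p ∨ q)   [distribute ∨ over ∧]
= r ∨ q ∨ ¬s ∨ p   [simplify]

r ∨ q ∨ ¬s ∨ p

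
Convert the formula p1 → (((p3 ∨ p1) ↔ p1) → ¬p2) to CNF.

¬p1 ∨ ¬p2

p1 → (((p3 ∨ p1) ↔ p1) → ¬p2)
= ¬p1 ∨ (((p3 ∨ p1) ↔ p1) → ¬p2)   — eliminate →
= ¬p1 ∨ ¬((p3 ∨ p1) ↔ p1) ∨ ¬p2   — eliminate →
= ¬p1 ∨ ¬(((p3 ∨ p1) → p1) ∧ (p1 → (p3 ∨ p1))) ∨ ¬p2   — eliminate ↔
= ¬p1 ∨ ¬((¬(p3 ∨ p1) ∨ p1) ∧ (p1 → (p3 ∨ p1))) ∨ ¬p2   — eliminate →
= ¬p1 ∨ ¬((¬(p3 ∨ p1) ∨ p1) ∧ (¬p1 ∨ p3 ∨ p1)) ∨ ¬p2   — eliminate →
= ¬p1 ∨ ¬(¬(p3 ∨ p1) ∨ p1) ∨ ¬(¬p1 ∨ p3 ∨ p1) ∨ ¬p2   — De Morgan
= ¬p1 ∨ (¬¬(p3 ∨ p1) ∧ ¬p1) ∨ ¬(¬p1 ∨ p3 ∨ p1) ∨ ¬p2   — De Morgan
= ¬p1 ∨ ((p3 ∨ p1) ∧ ¬p1) ∨ ¬(¬p1 ∨ p3 ∨ p1) ∨ ¬p2   — double negation
= ¬p1 ∨ ((p3 ∨ p1) ∧ ¬p1) ∨ (¬¬p1 ∧ ¬p3 ∧ ¬p1) ∨ ¬p2   — De Morgan
= ¬p1 ∨ ((p3 ∨ p1) ∧ ¬p1) ∨ (p1 ∧ ¬p3 ∧ ¬p1) ∨ ¬p2   — double negation
= (¬p1 ∨ p3 ∨ p1 ∨ p1 ∨ ¬p2) ∧ (¬p1 ∨ p3 ∨ p1 ∨ ¬p3 ∨ ¬p2) ∧ (¬p1 ∨ p3 ∨ p1 ∨ ¬p1 ∨ ¬p2) ∧ (¬p1 ∨ ¬p1 ∨ p1 ∨ ¬p2) ∧ (¬p1 ∨ ¬p1 ∨ ¬p3 ∨ ¬p2) ∧ (¬p1 ∨ ¬p1 ∨ ¬p1 ∨ ¬p2)   — distribute ∨ over ∧
= ¬p1 ∨ ¬p2   — simplify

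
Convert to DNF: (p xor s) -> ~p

(s & p) | ~p

(p xor s) -> ~p
≡ ~(p xor s) | ~p   [eliminate ->]
≡ ~((p & ~s) | (~p & s)) | ~p   [expand xor]
≡ (~(p & ~s) & ~(~p & s)) | ~p   [De Morgan]
≡ ((~p | ~~s) & ~(~p & s)) | ~p   [De Morgan]
≡ ((~p | s) & ~(~p & s)) | ~p   [double negation]
≡ ((~p | s) & (~~p | ~s)) | ~p   [De Morgan]
≡ ((~p | s) & (p | ~s)) | ~p   [double negation]
≡ (~p & p) | (~p & ~s) | (s & p) | (s & ~s) | ~p   [distribute & over |]
≡ (s & p) | ~p   [simplify]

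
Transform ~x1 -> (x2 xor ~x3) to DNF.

x1 | (x2 & x3) | (~x2 & ~x3)

~x1 -> (x2 xor ~x3)
⇔ ~~x1 | (x2 xor ~x3)   [eliminate ->]
⇔ ~~x1 | (x2 & ~~x3) | (~x2 & ~x3)   [expand xor]
⇔ x1 | (x2 & ~~x3) | (~x2 & ~x3)   [double negation]
⇔ x1 | (x2 & x3) | (~x2 & ~x3)   [double negation]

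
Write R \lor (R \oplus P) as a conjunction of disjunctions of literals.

R \lor (R \oplus P)
≡ R \lor ((R \lor P) \land \lnot (R \land P))
≡ R \lor ((R \lor P) \land (\lnot R \lor \lnot P))
≡ (R \lor R \lor P) \land (R \lor \lnot R \lor \lnot P)
≡ R \lor P

R \lor P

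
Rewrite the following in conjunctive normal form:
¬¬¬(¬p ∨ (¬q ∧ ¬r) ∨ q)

¬¬¬(¬p ∨ (¬q ∧ ¬r) ∨ q)
⇔ ¬(¬p ∨ (¬q ∧ ¬r) ∨ q)   (double negation)
⇔ ¬¬p ∧ ¬(¬q ∧ ¬r) ∧ ¬q   (De Morgan)
⇔ p ∧ ¬(¬q ∧ ¬r) ∧ ¬q   (double negation)
⇔ p ∧ (¬¬q ∨ ¬¬r) ∧ ¬q   (De Morgan)
⇔ p ∧ (q ∨ ¬¬r) ∧ ¬q   (double negation)
⇔ p ∧ (q ∨ r) ∧ ¬q   (double negation)

p ∧ (q ∨ r) ∧ ¬q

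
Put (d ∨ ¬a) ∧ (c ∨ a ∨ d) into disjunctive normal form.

d ∨ (¬a ∧ c)

(d ∨ ¬a) ∧ (c ∨ a ∨ d)
= (d ∧ c) ∨ (d ∧ a) ∨ (d ∧ d) ∨ (¬a ∧ c) ∨ (¬a ∧ a) ∨ (¬a ∧ d)   — distribute ∧ over ∨
= d ∨ (¬a ∧ c)   — simplify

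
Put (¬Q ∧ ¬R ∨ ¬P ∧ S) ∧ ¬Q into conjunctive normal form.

(¬R ∨ ¬P) ∧ (¬R ∨ S) ∧ ¬Q

(¬Q ∧ ¬R ∨ ¬P ∧ S) ∧ ¬Q
≡ (¬Q ∨ ¬P) ∧ (¬Q ∨ S) ∧ (¬R ∨ ¬P) ∧ (¬R ∨ S) ∧ ¬Q   — distribute ∨ over ∧
≡ (¬R ∨ ¬P) ∧ (¬R ∨ S) ∧ ¬Q   — simplify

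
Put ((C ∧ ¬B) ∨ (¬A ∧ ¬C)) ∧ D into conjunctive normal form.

((C ∧ ¬B) ∨ (¬A ∧ ¬C)) ∧ D
⇔ (C ∨ ¬A) ∧ (C ∨ ¬C) ∧ (¬B ∨ ¬A) ∧ (¬B ∨ ¬C) ∧ D   — distribute ∨ over ∧
⇔ (C ∨ ¬A) ∧ (¬B ∨ ¬A) ∧ (¬B ∨ ¬C) ∧ D   — simplify

(C ∨ ¬A) ∧ (¬B ∨ ¬A) ∧ (¬B ∨ ¬C) ∧ D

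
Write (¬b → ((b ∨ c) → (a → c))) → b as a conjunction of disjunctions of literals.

(b ∨ c) ∧ (a ∨ b) ∧ (¬c ∨ b)

(¬b → ((b ∨ c) → (a → c))) → b
⇔ ¬(¬b → ((b ∨ c) → (a → c))) ∨ b   (eliminate →)
⇔ ¬(¬¬b ∨ ((b ∨ c) → (a → c))) ∨ b   (eliminate →)
⇔ ¬(¬¬b ∨ ¬(b ∨ c) ∨ (a → c)) ∨ b   (eliminate →)
⇔ ¬(¬¬b ∨ ¬(b ∨ c) ∨ ¬a ∨ c) ∨ b   (eliminate →)
⇔ (¬¬¬b ∧ ¬¬(b ∨ c) ∧ ¬¬a ∧ ¬c) ∨ b   (De Morgan)
⇔ (¬b ∧ ¬¬(b ∨ c) ∧ ¬¬a ∧ ¬c) ∨ b   (double negation)
⇔ (¬b ∧ (b ∨ c) ∧ ¬¬a ∧ ¬c) ∨ b   (double negation)
⇔ (¬b ∧ (b ∨ c) ∧ a ∧ ¬c) ∨ b   (double negation)
⇔ (¬b ∨ b) ∧ (b ∨ c ∨ b) ∧ (a ∨ b) ∧ (¬c ∨ b)   (distribute ∨ over ∧)
⇔ (b ∨ c) ∧ (a ∨ b) ∧ (¬c ∨ b)   (simplify)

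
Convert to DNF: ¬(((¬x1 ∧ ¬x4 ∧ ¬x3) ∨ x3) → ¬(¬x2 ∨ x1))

¬(((¬x1 ∧ ¬x4 ∧ ¬x3) ∨ x3) → ¬(¬x2 ∨ x1))
= ¬(¬((¬x1 ∧ ¬x4 ∧ ¬x3) ∨ x3) ∨ ¬(¬x2 ∨ x1))   [eliminate →]
= ¬¬((¬x1 ∧ ¬x4 ∧ ¬x3) ∨ x3) ∧ ¬¬(¬x2 ∨ x1)   [De Morgan]
= ((¬x1 ∧ ¬x4 ∧ ¬x3) ∨ x3) ∧ ¬¬(¬x2 ∨ x1)   [double negation]
= ((¬x1 ∧ ¬x4 ∧ ¬x3) ∨ x3) ∧ (¬x2 ∨ x1)   [double negation]
= (¬x1 ∧ ¬x4 ∧ ¬x3 ∧ ¬x2) ∨ (¬x1 ∧ ¬x4 ∧ ¬x3 ∧ x1) ∨ (x3 ∧ ¬x2) ∨ (x3 ∧ x1)   [distribute ∧ over ∨]
= (¬x1 ∧ ¬x4 ∧ ¬x3 ∧ ¬x2) ∨ (x3 ∧ ¬x2) ∨ (x3 ∧ x1)   [simplify]

(¬x1 ∧ ¬x4 ∧ ¬x3 ∧ ¬x2) ∨ (x3 ∧ ¬x2) ∨ (x3 ∧ x1)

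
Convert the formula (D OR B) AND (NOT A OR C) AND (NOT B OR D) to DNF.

(D OR B) AND (NOT A OR C) AND (NOT B OR D)
≡ (D AND NOT A AND NOT B) OR (D AND NOT A AND D) OR (D AND C AND NOT B) OR (D AND C AND D) OR (B AND NOT A AND NOT B) OR (B AND NOT A AND D) OR (B AND C AND NOT B) OR (B AND C AND D)   — distribute AND over OR
≡ (D AND NOT A) OR (D AND C)   — simplify

(D AND NOT A) OR (D AND C)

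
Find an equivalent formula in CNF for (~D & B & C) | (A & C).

(~D & B & C) | (A & C)
= (~D | A) & (~D | C) & (B | A) & (B | C) & (C | A) & (C | C)   [distribute | over &]
= (~D | A) & (B | A) & C   [simplify]

(~D | A) & (B | A) & C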